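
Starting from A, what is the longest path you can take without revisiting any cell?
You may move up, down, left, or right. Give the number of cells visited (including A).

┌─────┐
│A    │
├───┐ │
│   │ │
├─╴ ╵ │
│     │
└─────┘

Finding longest simple path using DFS:
Start: (0, 0)
Longest path visits 8 cells
Path: A → right → right → down → down → left → up → left

Solution:

┌─────┐
│A → ↓│
├───┐ │
│B ↰│↓│
├─╴ ╵ │
│  ↑ ↲│
└─────┘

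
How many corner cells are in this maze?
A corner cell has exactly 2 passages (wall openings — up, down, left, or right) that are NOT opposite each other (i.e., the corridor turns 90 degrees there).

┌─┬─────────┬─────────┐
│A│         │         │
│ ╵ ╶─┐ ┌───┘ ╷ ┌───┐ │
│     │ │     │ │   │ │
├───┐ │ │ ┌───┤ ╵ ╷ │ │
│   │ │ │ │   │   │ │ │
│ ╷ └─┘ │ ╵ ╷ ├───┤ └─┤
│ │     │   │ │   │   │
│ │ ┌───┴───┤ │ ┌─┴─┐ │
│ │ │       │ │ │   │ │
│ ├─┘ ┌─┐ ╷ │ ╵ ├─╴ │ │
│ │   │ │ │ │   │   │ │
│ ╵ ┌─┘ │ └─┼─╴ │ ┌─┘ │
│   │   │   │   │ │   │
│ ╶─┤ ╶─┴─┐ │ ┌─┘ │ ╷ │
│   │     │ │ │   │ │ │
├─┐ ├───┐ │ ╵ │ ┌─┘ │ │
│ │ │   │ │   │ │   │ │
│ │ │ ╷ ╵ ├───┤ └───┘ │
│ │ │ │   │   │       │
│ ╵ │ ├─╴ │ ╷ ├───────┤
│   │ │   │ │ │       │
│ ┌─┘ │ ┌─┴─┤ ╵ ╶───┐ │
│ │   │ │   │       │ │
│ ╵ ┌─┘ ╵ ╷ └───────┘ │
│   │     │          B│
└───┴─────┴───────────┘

Counting corner cells (2 non-opposite passages):
Total corners: 68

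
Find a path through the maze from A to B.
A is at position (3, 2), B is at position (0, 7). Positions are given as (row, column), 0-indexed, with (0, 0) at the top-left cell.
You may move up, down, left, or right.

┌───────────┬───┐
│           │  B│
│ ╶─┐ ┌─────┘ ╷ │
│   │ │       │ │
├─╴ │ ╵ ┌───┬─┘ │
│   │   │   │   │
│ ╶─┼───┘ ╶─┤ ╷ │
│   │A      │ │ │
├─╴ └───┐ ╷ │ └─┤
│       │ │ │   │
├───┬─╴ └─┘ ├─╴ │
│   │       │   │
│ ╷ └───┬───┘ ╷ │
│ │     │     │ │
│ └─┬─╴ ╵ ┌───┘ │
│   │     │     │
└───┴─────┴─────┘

Finding the shortest path from (3, 2) to (0, 7):
Path length: 28 steps
Directions: right → right → right → down → down → left → left → up → left → left → up → left → up → right → up → left → up → right → right → down → down → right → up → right → right → right → up → right

Solution:

┌───────────┬───┐
│↱ → ↓      │↱ B│
│ ╶─┐ ┌─────┘ ╷ │
│↑ ↰│↓│↱ → → ↑│ │
├─╴ │ ╵ ┌───┬─┘ │
│↱ ↑│↳ ↑│   │   │
│ ╶─┼───┘ ╶─┤ ╷ │
│↑ ↰│A → → ↓│ │ │
├─╴ └───┐ ╷ │ └─┤
│  ↑ ← ↰│ │↓│   │
├───┬─╴ └─┘ ├─╴ │
│   │  ↑ ← ↲│   │
│ ╷ └───┬───┘ ╷ │
│ │     │     │ │
│ └─┬─╴ ╵ ┌───┘ │
│   │     │     │
└───┴─────┴─────┘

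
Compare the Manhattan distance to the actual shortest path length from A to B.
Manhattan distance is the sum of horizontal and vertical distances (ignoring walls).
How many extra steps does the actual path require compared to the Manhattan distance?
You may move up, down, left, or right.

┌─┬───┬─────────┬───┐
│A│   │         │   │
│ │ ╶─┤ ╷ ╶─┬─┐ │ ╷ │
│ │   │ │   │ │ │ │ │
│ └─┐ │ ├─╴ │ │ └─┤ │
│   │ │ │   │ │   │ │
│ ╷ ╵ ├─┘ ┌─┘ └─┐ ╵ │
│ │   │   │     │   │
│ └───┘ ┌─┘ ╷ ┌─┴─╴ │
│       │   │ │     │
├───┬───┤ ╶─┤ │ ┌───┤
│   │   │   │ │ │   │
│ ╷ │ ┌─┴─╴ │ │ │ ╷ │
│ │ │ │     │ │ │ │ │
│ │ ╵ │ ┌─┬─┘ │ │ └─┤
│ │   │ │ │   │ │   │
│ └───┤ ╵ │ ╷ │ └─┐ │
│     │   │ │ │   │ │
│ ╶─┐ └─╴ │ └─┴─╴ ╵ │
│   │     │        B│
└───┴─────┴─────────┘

Manhattan distance: |9 - 0| + |9 - 0| = 18
Actual path length: 32
Extra steps: 32 - 18 = 14

Solution:

┌─┬───┬─────────┬───┐
│A│   │  ↱ → → ↓│   │
│ │ ╶─┤ ╷ ╶─┬─┐ │ ╷ │
│↓│   │ │↑ ↰│ │↓│ │ │
│ └─┐ │ ├─╴ │ │ └─┤ │
│↓  │ │ │↱ ↑│ │↳ ↓│ │
│ ╷ ╵ ├─┘ ┌─┘ └─┐ ╵ │
│↓│   │↱ ↑│     │↳ ↓│
│ └───┘ ┌─┘ ╷ ┌─┴─╴ │
│↳ → → ↑│   │ │↓ ← ↲│
├───┬───┤ ╶─┤ │ ┌───┤
│   │   │   │ │↓│   │
│ ╷ │ ┌─┴─╴ │ │ │ ╷ │
│ │ │ │     │ │↓│ │ │
│ │ ╵ │ ┌─┬─┘ │ │ └─┤
│ │   │ │ │   │↓│   │
│ └───┤ ╵ │ ╷ │ └─┐ │
│     │   │ │ │↳ ↓│ │
│ ╶─┐ └─╴ │ └─┴─╴ ╵ │
│   │     │      ↳ B│
└───┴─────┴─────────┘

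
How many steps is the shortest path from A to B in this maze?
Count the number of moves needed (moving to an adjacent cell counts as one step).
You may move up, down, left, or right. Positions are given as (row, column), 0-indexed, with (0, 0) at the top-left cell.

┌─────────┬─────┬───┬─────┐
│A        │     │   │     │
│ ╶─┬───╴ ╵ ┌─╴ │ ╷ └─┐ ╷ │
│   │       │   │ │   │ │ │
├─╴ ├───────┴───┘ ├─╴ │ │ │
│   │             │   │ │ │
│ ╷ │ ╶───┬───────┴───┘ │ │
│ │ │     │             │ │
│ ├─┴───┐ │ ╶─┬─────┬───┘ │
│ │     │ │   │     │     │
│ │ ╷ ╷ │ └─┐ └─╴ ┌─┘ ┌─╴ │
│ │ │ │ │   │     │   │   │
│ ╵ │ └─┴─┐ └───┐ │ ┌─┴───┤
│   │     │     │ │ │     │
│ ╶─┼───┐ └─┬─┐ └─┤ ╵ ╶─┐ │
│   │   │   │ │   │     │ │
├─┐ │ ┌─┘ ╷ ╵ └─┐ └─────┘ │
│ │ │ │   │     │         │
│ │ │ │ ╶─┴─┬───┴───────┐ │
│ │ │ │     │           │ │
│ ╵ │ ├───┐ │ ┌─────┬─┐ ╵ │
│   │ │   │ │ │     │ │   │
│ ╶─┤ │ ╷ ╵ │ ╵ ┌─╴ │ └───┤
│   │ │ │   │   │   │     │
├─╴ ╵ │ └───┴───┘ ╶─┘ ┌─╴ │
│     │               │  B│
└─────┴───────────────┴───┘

Using BFS to find shortest path:
Start: (0, 0), End: (12, 12)
Path found:
(0,0) → (1,0) → (1,1) → (2,1) → (2,0) → (3,0) → (4,0) → (5,0) → (6,0) → (6,1) → (5,1) → (4,1) → (4,2) → (5,2) → (6,2) → (6,3) → (6,4) → (7,4) → (8,4) → (8,3) → (9,3) → (9,4) → (9,5) → (10,5) → (11,5) → (11,4) → (10,4) → (10,3) → (11,3) → (12,3) → (12,4) → (12,5) → (12,6) → (12,7) → (12,8) → (12,9) → (12,10) → (11,10) → (11,11) → (11,12) → (12,12)
Number of steps: 40

Solution:

┌─────────┬─────┬───┬─────┐
│A        │     │   │     │
│ ╶─┬───╴ ╵ ┌─╴ │ ╷ └─┐ ╷ │
│↳ ↓│       │   │ │   │ │ │
├─╴ ├───────┴───┘ ├─╴ │ │ │
│↓ ↲│             │   │ │ │
│ ╷ │ ╶───┬───────┴───┘ │ │
│↓│ │     │             │ │
│ ├─┴───┐ │ ╶─┬─────┬───┘ │
│↓│↱ ↓  │ │   │     │     │
│ │ ╷ ╷ │ └─┐ └─╴ ┌─┘ ┌─╴ │
│↓│↑│↓│ │   │     │   │   │
│ ╵ │ └─┴─┐ └───┐ │ ┌─┴───┤
│↳ ↑│↳ → ↓│     │ │ │     │
│ ╶─┼───┐ └─┬─┐ └─┤ ╵ ╶─┐ │
│   │   │↓  │ │   │     │ │
├─┐ │ ┌─┘ ╷ ╵ └─┐ └─────┘ │
│ │ │ │↓ ↲│     │         │
│ │ │ │ ╶─┴─┬───┴───────┐ │
│ │ │ │↳ → ↓│           │ │
│ ╵ │ ├───┐ │ ┌─────┬─┐ ╵ │
│   │ │↓ ↰│↓│ │     │ │   │
│ ╶─┤ │ ╷ ╵ │ ╵ ┌─╴ │ └───┤
│   │ │↓│↑ ↲│   │   │↱ → ↓│
├─╴ ╵ │ └───┴───┘ ╶─┘ ┌─╴ │
│     │↳ → → → → → → ↑│  B│
└─────┴───────────────┴───┘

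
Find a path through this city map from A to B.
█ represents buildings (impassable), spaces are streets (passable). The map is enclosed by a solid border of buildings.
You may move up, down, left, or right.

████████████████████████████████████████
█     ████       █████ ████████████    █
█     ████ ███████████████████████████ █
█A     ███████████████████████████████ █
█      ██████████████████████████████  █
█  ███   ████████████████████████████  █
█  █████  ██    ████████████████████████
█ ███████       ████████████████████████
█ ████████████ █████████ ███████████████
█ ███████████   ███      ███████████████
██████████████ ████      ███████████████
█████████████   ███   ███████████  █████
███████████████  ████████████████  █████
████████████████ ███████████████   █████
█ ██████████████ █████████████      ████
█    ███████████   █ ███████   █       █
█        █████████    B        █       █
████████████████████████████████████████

Finding the shortest path from A to B:
Movement: cardinal only
Path length: 34 steps
Directions: down → right → right → right → right → right → down → right → right → down → right → down → right → right → right → right → right → down → down → down → down → right → down → right → down → down → down → right → right → down → right → right → right → right

Solution:

████████████████████████████████████████
█     ████       █████ ████████████    █
█     ████ ███████████████████████████ █
█A     ███████████████████████████████ █
█↳→→→→↓██████████████████████████████  █
█  ███↳→↓████████████████████████████  █
█  █████↳↓██    ████████████████████████
█ ███████↳→→→→↓ ████████████████████████
█ ████████████↓█████████ ███████████████
█ ███████████ ↓ ███      ███████████████
██████████████↓████      ███████████████
█████████████ ↳↓███   ███████████  █████
███████████████↳↓████████████████  █████
████████████████↓███████████████   █████
█ ██████████████↓█████████████      ████
█    ███████████↳→↓█ ███████   █       █
█        █████████↳→→→B        █       █
████████████████████████████████████████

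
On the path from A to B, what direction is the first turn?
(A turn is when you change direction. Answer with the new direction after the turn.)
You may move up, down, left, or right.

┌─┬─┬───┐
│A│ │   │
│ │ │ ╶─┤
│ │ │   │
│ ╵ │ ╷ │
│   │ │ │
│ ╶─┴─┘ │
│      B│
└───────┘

Directions: down, down, down, right, right, right
First turn direction: right

Solution:

┌─┬─┬───┐
│A│ │   │
│ │ │ ╶─┤
│↓│ │   │
│ ╵ │ ╷ │
│↓  │ │ │
│ ╶─┴─┘ │
│↳ → → B│
└───────┘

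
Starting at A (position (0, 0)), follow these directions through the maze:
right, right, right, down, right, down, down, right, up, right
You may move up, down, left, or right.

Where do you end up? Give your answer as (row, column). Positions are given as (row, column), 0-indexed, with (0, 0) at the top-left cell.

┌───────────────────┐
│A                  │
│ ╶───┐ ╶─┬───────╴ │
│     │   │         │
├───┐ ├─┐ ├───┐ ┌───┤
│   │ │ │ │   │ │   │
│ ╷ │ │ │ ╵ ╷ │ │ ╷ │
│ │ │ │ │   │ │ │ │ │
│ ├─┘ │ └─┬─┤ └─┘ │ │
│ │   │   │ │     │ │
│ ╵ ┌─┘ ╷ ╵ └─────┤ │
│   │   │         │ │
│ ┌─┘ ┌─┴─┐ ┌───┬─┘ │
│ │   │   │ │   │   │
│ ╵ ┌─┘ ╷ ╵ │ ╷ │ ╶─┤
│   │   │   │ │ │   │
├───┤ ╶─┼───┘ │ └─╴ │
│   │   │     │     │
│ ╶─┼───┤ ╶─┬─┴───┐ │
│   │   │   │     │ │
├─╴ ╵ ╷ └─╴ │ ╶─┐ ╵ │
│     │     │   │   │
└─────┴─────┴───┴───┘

Following directions step by step:
Start: (0, 0)
  right: (0, 0) → (0, 1)
  right: (0, 1) → (0, 2)
  right: (0, 2) → (0, 3)
  down: (0, 3) → (1, 3)
  right: (1, 3) → (1, 4)
  down: (1, 4) → (2, 4)
  down: (2, 4) → (3, 4)
  right: (3, 4) → (3, 5)
  up: (3, 5) → (2, 5)
  right: (2, 5) → (2, 6)
Final position: (2, 6)

Path taken:

┌───────────────────┐
│A → → ↓            │
│ ╶───┐ ╶─┬───────╴ │
│     │↳ ↓│         │
├───┐ ├─┐ ├───┐ ┌───┤
│   │ │ │↓│↱ B│ │   │
│ ╷ │ │ │ ╵ ╷ │ │ ╷ │
│ │ │ │ │↳ ↑│ │ │ │ │
│ ├─┘ │ └─┬─┤ └─┘ │ │
│ │   │   │ │     │ │
│ ╵ ┌─┘ ╷ ╵ └─────┤ │
│   │   │         │ │
│ ┌─┘ ┌─┴─┐ ┌───┬─┘ │
│ │   │   │ │   │   │
│ ╵ ┌─┘ ╷ ╵ │ ╷ │ ╶─┤
│   │   │   │ │ │   │
├───┤ ╶─┼───┘ │ └─╴ │
│   │   │     │     │
│ ╶─┼───┤ ╶─┬─┴───┐ │
│   │   │   │     │ │
├─╴ ╵ ╷ └─╴ │ ╶─┐ ╵ │
│     │     │   │   │
└─────┴─────┴───┴───┘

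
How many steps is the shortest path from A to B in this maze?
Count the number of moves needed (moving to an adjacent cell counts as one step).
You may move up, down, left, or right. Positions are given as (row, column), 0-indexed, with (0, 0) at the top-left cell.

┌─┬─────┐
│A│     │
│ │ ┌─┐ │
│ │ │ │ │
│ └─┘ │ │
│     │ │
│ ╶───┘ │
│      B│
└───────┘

Using BFS to find shortest path:
Start: (0, 0), End: (3, 3)
Path found:
(0,0) → (1,0) → (2,0) → (3,0) → (3,1) → (3,2) → (3,3)
Number of steps: 6

Solution:

┌─┬─────┐
│A│     │
│ │ ┌─┐ │
│↓│ │ │ │
│ └─┘ │ │
│↓    │ │
│ ╶───┘ │
│↳ → → B│
└───────┘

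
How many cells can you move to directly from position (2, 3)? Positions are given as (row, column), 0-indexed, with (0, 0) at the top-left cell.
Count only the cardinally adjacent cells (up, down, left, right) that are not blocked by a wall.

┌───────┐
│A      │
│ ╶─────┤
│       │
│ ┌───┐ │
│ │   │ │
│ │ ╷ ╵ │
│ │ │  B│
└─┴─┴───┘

Checking passable neighbors of (2, 3):
Neighbors: (1, 3), (3, 3)
Count: 2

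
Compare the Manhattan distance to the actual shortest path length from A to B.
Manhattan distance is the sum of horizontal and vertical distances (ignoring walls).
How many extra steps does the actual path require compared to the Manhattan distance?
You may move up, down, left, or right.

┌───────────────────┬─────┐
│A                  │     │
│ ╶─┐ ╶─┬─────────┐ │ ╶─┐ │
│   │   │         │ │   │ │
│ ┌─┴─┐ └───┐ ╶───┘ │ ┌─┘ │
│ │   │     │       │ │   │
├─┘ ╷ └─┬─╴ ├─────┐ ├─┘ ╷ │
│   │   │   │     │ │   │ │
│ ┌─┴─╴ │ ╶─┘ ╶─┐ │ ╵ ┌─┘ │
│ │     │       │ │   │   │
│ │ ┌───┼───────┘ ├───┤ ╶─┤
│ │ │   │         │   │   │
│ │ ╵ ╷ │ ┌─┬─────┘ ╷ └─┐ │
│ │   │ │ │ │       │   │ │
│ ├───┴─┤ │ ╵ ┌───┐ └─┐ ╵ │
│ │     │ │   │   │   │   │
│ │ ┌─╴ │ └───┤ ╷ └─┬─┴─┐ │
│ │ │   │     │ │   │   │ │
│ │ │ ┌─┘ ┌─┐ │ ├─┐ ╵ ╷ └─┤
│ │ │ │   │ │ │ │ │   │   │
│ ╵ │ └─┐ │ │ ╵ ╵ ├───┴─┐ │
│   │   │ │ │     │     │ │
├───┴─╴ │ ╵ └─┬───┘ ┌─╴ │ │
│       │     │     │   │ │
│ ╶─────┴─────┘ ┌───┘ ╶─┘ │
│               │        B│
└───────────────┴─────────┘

Manhattan distance: |12 - 0| + |12 - 0| = 24
Actual path length: 44
Extra steps: 44 - 24 = 20

Solution:

┌───────────────────┬─────┐
│A → ↓              │     │
│ ╶─┐ ╶─┬─────────┐ │ ╶─┐ │
│   │↳ ↓│         │ │   │ │
│ ┌─┴─┐ └───┐ ╶───┘ │ ┌─┘ │
│ │   │↳ → ↓│       │ │   │
├─┘ ╷ └─┬─╴ ├─────┐ ├─┘ ╷ │
│   │   │↓ ↲│↱ → ↓│ │   │ │
│ ┌─┴─╴ │ ╶─┘ ╶─┐ │ ╵ ┌─┘ │
│ │     │↳ → ↑  │↓│   │   │
│ │ ┌───┼───────┘ ├───┤ ╶─┤
│ │ │   │↓ ← ← ← ↲│   │   │
│ │ ╵ ╷ │ ┌─┬─────┘ ╷ └─┐ │
│ │   │ │↓│ │       │   │ │
│ ├───┴─┤ │ ╵ ┌───┐ └─┐ ╵ │
│ │     │↓│   │↱ ↓│   │   │
│ │ ┌─╴ │ └───┤ ╷ └─┬─┴─┐ │
│ │ │   │↳ → ↓│↑│↳ ↓│↱ ↓│ │
│ │ │ ┌─┘ ┌─┐ │ ├─┐ ╵ ╷ └─┤
│ │ │ │   │ │↓│↑│ │↳ ↑│↳ ↓│
│ ╵ │ └─┐ │ │ ╵ ╵ ├───┴─┐ │
│   │   │ │ │↳ ↑  │     │↓│
├───┴─╴ │ ╵ └─┬───┘ ┌─╴ │ │
│       │     │     │   │↓│
│ ╶─────┴─────┘ ┌───┘ ╶─┘ │
│               │        B│
└───────────────┴─────────┘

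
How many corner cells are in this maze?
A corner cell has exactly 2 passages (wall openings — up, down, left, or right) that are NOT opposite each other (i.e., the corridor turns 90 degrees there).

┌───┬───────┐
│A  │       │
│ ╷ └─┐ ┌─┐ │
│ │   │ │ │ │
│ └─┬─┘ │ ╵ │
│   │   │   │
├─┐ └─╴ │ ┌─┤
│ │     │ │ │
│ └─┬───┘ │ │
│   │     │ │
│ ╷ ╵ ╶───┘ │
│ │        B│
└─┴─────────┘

Counting corner cells (2 non-opposite passages):
Total corners: 14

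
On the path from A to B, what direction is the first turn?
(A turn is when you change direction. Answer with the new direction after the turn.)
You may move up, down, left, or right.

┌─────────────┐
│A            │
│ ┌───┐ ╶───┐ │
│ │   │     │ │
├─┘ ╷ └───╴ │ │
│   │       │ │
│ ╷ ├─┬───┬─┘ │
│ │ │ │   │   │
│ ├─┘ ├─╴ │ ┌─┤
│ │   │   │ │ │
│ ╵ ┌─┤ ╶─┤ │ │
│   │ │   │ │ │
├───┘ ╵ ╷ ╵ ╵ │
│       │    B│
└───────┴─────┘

Directions: right, right, right, right, right, right, down, down, down, left, down, down, down, right
First turn direction: down

Solution:

┌─────────────┐
│A → → → → → ↓│
│ ┌───┐ ╶───┐ │
│ │   │     │↓│
├─┘ ╷ └───╴ │ │
│   │       │↓│
│ ╷ ├─┬───┬─┘ │
│ │ │ │   │↓ ↲│
│ ├─┘ ├─╴ │ ┌─┤
│ │   │   │↓│ │
│ ╵ ┌─┤ ╶─┤ │ │
│   │ │   │↓│ │
├───┘ ╵ ╷ ╵ ╵ │
│       │  ↳ B│
└───────┴─────┘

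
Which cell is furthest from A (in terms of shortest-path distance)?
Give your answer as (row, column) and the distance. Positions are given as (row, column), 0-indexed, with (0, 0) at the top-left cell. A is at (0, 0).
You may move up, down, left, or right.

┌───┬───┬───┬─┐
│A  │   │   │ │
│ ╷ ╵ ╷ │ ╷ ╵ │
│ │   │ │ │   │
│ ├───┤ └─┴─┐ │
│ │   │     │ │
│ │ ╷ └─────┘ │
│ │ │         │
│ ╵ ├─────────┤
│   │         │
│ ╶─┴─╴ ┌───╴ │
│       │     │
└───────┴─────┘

Computing BFS distances from A to all cells:
Furthest cell: (1, 4)
Distance: 19 steps

Path from A to the furthest cell:

┌───┬───┬───┬─┐
│A  │   │↓ ↰│ │
│ ╷ ╵ ╷ │ ╷ ╵ │
│↓│   │ │B│↑ ↰│
│ ├───┤ └─┴─┐ │
│↓│↱ ↓│     │↑│
│ │ ╷ └─────┘ │
│↓│↑│↳ → → → ↑│
│ ╵ ├─────────┤
│↳ ↑│         │
│ ╶─┴─╴ ┌───╴ │
│       │     │
└───────┴─────┘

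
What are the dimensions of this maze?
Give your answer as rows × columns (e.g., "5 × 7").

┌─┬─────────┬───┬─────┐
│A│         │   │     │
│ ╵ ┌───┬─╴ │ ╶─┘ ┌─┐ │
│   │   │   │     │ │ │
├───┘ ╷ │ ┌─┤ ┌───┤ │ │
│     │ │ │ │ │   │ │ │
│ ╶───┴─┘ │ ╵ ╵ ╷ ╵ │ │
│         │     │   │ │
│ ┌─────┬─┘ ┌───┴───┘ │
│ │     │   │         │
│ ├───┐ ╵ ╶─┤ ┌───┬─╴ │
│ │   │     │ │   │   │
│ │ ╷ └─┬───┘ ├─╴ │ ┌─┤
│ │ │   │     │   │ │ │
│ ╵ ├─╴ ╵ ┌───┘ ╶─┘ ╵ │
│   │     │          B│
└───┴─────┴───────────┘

Counting the maze dimensions:
Rows (vertical): 8
Columns (horizontal): 11
Dimensions: 8 × 11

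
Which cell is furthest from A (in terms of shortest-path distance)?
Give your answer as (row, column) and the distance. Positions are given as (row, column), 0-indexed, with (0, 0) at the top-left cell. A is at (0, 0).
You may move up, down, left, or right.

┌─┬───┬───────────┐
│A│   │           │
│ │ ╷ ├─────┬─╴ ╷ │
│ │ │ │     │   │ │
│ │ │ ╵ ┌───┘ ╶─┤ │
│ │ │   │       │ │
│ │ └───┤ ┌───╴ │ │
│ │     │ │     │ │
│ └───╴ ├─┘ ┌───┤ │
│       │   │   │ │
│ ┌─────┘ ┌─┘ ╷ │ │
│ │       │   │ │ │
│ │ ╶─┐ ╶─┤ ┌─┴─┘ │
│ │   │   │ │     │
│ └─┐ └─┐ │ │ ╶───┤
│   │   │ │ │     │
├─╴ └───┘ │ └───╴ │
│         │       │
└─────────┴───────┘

Computing BFS distances from A to all cells:
Furthest cell: (5, 7)
Distance: 50 steps

Path from A to the furthest cell:

┌─┬───┬───────────┐
│A│   │        ↱ ↓│
│ │ ╷ ├─────┬─╴ ╷ │
│↓│ │ │     │↱ ↑│↓│
│ │ │ ╵ ┌───┘ ╶─┤ │
│↓│ │   │    ↑ ↰│↓│
│ │ └───┤ ┌───╴ │ │
│↓│     │ │↱ → ↑│↓│
│ └───╴ ├─┘ ┌───┤ │
│↓      │↱ ↑│↱ ↓│↓│
│ ┌─────┘ ┌─┘ ╷ │ │
│↓│    ↱ ↑│↱ ↑│B│↓│
│ │ ╶─┐ ╶─┤ ┌─┴─┘ │
│↓│   │↑ ↰│↑│↓ ← ↲│
│ └─┐ └─┐ │ │ ╶───┤
│↳ ↓│   │↑│↑│↳ → ↓│
├─╴ └───┘ │ └───╴ │
│  ↳ → → ↑│↑ ← ← ↲│
└─────────┴───────┘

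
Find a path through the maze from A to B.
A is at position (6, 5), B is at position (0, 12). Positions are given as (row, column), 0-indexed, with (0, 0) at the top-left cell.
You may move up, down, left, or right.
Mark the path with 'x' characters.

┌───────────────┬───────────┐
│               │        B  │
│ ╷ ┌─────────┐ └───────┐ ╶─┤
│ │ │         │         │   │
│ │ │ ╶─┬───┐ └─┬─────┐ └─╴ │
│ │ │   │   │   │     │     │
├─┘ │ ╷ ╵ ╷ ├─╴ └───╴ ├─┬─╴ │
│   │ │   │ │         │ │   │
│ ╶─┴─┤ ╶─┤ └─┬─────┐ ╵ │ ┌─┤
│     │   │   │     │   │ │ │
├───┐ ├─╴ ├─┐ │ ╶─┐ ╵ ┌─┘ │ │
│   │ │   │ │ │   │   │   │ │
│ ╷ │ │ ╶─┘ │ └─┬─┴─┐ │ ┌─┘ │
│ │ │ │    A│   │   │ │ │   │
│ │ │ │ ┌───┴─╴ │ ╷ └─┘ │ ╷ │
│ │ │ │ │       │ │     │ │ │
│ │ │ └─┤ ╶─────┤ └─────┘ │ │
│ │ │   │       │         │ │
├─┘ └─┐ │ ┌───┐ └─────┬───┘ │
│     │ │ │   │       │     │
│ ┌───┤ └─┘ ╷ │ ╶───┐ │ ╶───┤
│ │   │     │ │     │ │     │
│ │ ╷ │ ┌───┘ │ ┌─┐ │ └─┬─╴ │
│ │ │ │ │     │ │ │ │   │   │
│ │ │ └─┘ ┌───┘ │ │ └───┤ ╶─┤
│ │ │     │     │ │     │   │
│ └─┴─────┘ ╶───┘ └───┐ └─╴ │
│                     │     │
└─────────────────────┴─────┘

Finding the shortest path from (6, 5) to (0, 12):
Path length: 71 steps
Directions: left → left → up → right → up → left → up → right → up → right → down → down → right → down → down → right → down → left → left → left → down → right → right → right → down → down → right → right → down → down → right → right → down → right → right → up → left → up → right → up → left → left → up → right → right → up → up → up → left → down → down → left → left → left → left → up → up → right → down → right → right → up → up → right → up → up → right → up → up → left → up

Solution:

┌───────────────┬───────────┐
│               │        B  │
│ ╷ ┌─────────┐ └───────┐ ╶─┤
│ │ │         │         │x x│
│ │ │ ╶─┬───┐ └─┬─────┐ └─╴ │
│ │ │   │x x│   │     │    x│
├─┘ │ ╷ ╵ ╷ ├─╴ └───╴ ├─┬─╴ │
│   │ │x x│x│         │ │x x│
│ ╶─┴─┤ ╶─┤ └─┬─────┐ ╵ │ ┌─┤
│     │x x│x x│     │   │x│ │
├───┐ ├─╴ ├─┐ │ ╶─┐ ╵ ┌─┘ │ │
│   │ │x x│ │x│   │   │x x│ │
│ ╷ │ │ ╶─┘ │ └─┬─┴─┐ │ ┌─┘ │
│ │ │ │x x A│x x│x x│ │x│x x│
│ │ │ │ ┌───┴─╴ │ ╷ └─┘ │ ╷ │
│ │ │ │ │x x x x│x│x x x│x│x│
│ │ │ └─┤ ╶─────┤ └─────┘ │ │
│ │ │   │x x x x│x x x x x│x│
├─┘ └─┐ │ ┌───┐ └─────┬───┘ │
│     │ │ │   │x      │x x x│
│ ┌───┤ └─┘ ╷ │ ╶───┐ │ ╶───┤
│ │   │     │ │x x x│ │x x x│
│ │ ╷ │ ┌───┘ │ ┌─┐ │ └─┬─╴ │
│ │ │ │ │     │ │ │x│   │x x│
│ │ │ └─┘ ┌───┘ │ │ └───┤ ╶─┤
│ │ │     │     │ │x x x│x x│
│ └─┴─────┘ ╶───┘ └───┐ └─╴ │
│                     │x x x│
└─────────────────────┴─────┘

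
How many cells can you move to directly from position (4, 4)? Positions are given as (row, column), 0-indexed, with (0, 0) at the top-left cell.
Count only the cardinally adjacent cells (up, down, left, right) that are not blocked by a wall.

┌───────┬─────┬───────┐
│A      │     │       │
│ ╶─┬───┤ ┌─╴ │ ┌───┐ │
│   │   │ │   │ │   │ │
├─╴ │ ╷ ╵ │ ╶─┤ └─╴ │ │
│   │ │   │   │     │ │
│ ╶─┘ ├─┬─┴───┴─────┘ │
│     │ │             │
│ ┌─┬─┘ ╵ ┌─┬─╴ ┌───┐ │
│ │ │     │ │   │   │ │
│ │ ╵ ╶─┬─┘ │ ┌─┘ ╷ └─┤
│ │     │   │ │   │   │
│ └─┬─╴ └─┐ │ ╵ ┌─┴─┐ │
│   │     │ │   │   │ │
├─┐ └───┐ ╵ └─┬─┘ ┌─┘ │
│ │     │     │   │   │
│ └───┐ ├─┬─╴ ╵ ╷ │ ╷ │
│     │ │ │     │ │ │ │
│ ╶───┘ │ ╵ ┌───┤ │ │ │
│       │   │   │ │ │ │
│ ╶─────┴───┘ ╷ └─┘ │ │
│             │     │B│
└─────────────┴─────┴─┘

Checking passable neighbors of (4, 4):
Neighbors: (3, 4), (4, 3)
Count: 2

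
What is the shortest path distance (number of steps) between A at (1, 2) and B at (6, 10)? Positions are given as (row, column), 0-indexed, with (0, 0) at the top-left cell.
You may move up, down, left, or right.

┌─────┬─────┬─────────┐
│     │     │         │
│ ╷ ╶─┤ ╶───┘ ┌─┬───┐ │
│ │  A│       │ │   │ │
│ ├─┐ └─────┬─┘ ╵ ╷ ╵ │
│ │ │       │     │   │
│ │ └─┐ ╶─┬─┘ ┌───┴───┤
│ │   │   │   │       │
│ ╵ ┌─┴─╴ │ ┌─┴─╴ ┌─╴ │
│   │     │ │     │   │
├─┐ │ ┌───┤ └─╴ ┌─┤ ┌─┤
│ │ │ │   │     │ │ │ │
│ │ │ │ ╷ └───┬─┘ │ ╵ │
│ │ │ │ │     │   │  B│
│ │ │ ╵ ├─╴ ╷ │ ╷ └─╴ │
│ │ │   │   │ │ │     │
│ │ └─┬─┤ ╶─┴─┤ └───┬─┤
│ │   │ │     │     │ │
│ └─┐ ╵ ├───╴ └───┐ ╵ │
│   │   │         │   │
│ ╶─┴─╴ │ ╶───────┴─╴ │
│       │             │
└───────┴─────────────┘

Finding path from (1, 2) to (6, 10):
Path: (1,2) → (2,2) → (2,3) → (3,3) → (3,4) → (4,4) → (4,3) → (4,2) → (5,2) → (6,2) → (7,2) → (7,3) → (6,3) → (5,3) → (5,4) → (6,4) → (6,5) → (7,5) → (7,4) → (8,4) → (8,5) → (8,6) → (9,6) → (9,5) → (9,4) → (10,4) → (10,5) → (10,6) → (10,7) → (10,8) → (10,9) → (10,10) → (9,10) → (9,9) → (8,9) → (8,8) → (8,7) → (7,7) → (6,7) → (6,8) → (7,8) → (7,9) → (7,10) → (6,10)
Distance: 43 steps

Solution:

┌─────┬─────┬─────────┐
│     │     │         │
│ ╷ ╶─┤ ╶───┘ ┌─┬───┐ │
│ │  A│       │ │   │ │
│ ├─┐ └─────┬─┘ ╵ ╷ ╵ │
│ │ │↳ ↓    │     │   │
│ │ └─┐ ╶─┬─┘ ┌───┴───┤
│ │   │↳ ↓│   │       │
│ ╵ ┌─┴─╴ │ ┌─┴─╴ ┌─╴ │
│   │↓ ← ↲│ │     │   │
├─┐ │ ┌───┤ └─╴ ┌─┤ ┌─┤
│ │ │↓│↱ ↓│     │ │ │ │
│ │ │ │ ╷ └───┬─┘ │ ╵ │
│ │ │↓│↑│↳ ↓  │↱ ↓│  B│
│ │ │ ╵ ├─╴ ╷ │ ╷ └─╴ │
│ │ │↳ ↑│↓ ↲│ │↑│↳ → ↑│
│ │ └─┬─┤ ╶─┴─┤ └───┬─┤
│ │   │ │↳ → ↓│↑ ← ↰│ │
│ └─┐ ╵ ├───╴ └───┐ ╵ │
│   │   │↓ ← ↲    │↑ ↰│
│ ╶─┴─╴ │ ╶───────┴─╴ │
│       │↳ → → → → → ↑│
└───────┴─────────────┘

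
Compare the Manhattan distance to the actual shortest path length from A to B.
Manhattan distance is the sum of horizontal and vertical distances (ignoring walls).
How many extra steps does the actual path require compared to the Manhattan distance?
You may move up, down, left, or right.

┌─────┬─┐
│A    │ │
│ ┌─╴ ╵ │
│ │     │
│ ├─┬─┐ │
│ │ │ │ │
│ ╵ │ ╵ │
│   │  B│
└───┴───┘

Manhattan distance: |3 - 0| + |3 - 0| = 6
Actual path length: 6
Extra steps: 6 - 6 = 0

Solution:

┌─────┬─┐
│A → ↓│ │
│ ┌─╴ ╵ │
│ │  ↳ ↓│
│ ├─┬─┐ │
│ │ │ │↓│
│ ╵ │ ╵ │
│   │  B│
└───┴───┘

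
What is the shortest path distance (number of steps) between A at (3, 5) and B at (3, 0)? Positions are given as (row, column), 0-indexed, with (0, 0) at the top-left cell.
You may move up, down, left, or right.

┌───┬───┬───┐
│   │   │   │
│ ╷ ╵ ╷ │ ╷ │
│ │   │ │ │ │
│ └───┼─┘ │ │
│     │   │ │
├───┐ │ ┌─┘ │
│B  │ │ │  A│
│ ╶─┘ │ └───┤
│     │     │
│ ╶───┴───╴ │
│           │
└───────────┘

Finding path from (3, 5) to (3, 0):
Path: (3,5) → (2,5) → (1,5) → (0,5) → (0,4) → (1,4) → (2,4) → (2,3) → (3,3) → (4,3) → (4,4) → (4,5) → (5,5) → (5,4) → (5,3) → (5,2) → (5,1) → (5,0) → (4,0) → (3,0)
Distance: 19 steps

Solution:

┌───┬───┬───┐
│   │   │↓ ↰│
│ ╷ ╵ ╷ │ ╷ │
│ │   │ │↓│↑│
│ └───┼─┘ │ │
│     │↓ ↲│↑│
├───┐ │ ┌─┘ │
│B  │ │↓│  A│
│ ╶─┘ │ └───┤
│↑    │↳ → ↓│
│ ╶───┴───╴ │
│↑ ← ← ← ← ↲│
└───────────┘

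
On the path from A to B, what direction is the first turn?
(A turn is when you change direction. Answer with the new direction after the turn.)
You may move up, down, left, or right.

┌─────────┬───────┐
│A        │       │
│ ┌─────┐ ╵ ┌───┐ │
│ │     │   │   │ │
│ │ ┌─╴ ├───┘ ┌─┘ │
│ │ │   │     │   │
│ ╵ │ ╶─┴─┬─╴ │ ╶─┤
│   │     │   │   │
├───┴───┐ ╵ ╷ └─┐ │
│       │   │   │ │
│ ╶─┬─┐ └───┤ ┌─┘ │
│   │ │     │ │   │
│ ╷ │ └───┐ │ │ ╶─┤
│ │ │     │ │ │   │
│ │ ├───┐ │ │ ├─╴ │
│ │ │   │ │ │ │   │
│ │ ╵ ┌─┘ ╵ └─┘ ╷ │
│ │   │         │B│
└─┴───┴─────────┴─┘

Directions: right, right, right, right, down, right, up, right, right, right, down, down, left, down, right, down, down, left, down, right, down, down
First turn direction: down

Solution:

┌─────────┬───────┐
│A → → → ↓│↱ → → ↓│
│ ┌─────┐ ╵ ┌───┐ │
│ │     │↳ ↑│   │↓│
│ │ ┌─╴ ├───┘ ┌─┘ │
│ │ │   │     │↓ ↲│
│ ╵ │ ╶─┴─┬─╴ │ ╶─┤
│   │     │   │↳ ↓│
├───┴───┐ ╵ ╷ └─┐ │
│       │   │   │↓│
│ ╶─┬─┐ └───┤ ┌─┘ │
│   │ │     │ │↓ ↲│
│ ╷ │ └───┐ │ │ ╶─┤
│ │ │     │ │ │↳ ↓│
│ │ ├───┐ │ │ ├─╴ │
│ │ │   │ │ │ │  ↓│
│ │ ╵ ┌─┘ ╵ └─┘ ╷ │
│ │   │         │B│
└─┴───┴─────────┴─┘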